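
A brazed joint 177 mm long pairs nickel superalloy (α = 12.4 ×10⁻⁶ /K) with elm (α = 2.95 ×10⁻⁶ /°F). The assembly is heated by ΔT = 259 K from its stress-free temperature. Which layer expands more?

nickel superalloy

elm: α = 2.95×10⁻⁶/°F × 9/5 = 5.31×10⁻⁶/K.
α(nickel superalloy) = 12.4×10⁻⁶/K vs α(elm) = 5.31×10⁻⁶/K.
Higher α expands more for the same ΔT: nickel superalloy.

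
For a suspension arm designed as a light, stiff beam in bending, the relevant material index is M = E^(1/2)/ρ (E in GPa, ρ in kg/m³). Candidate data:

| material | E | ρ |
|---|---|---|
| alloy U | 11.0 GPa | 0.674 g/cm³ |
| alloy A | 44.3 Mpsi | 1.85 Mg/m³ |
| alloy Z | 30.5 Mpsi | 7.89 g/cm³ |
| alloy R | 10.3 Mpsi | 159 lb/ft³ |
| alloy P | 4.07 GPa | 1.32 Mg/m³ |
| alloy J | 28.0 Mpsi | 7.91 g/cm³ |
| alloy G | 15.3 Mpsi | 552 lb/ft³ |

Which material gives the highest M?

alloy A

In SI units:
  alloy U: E = 11.00 GPa, ρ = 674.0 kg/m³
  alloy A: E = 305.4 GPa, ρ = 1850 kg/m³
  alloy Z: E = 210.3 GPa, ρ = 7890 kg/m³
  alloy R: E = 71.02 GPa, ρ = 2547 kg/m³
  alloy P: E = 4.070 GPa, ρ = 1320 kg/m³
  alloy J: E = 193.1 GPa, ρ = 7910 kg/m³
  alloy G: E = 105.5 GPa, ρ = 8842 kg/m³
  alloy A: M = 9.45×10⁻³
  alloy U: M = 4.92×10⁻³
  alloy R: M = 3.31×10⁻³
  alloy Z: M = 1.84×10⁻³
  alloy J: M = 1.76×10⁻³
  alloy P: M = 1.53×10⁻³
  alloy G: M = 1.16×10⁻³
Alloy A ranks first.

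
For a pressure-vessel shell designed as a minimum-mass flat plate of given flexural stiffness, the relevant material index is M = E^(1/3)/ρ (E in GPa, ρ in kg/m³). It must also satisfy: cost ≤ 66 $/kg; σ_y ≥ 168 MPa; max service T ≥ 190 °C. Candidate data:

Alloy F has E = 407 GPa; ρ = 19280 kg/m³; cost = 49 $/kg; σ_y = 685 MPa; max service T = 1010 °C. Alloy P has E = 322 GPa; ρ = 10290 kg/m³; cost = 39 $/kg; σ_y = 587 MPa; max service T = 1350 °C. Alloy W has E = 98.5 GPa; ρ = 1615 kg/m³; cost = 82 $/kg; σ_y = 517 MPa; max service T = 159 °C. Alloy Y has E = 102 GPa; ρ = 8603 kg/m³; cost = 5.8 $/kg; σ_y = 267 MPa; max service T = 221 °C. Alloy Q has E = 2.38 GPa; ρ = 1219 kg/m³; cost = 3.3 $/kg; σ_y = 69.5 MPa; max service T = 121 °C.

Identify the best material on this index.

Screen on constraints: cost ≤ 66 $/kg; σ_y ≥ 168 MPa; max service T ≥ 190 °C. Survivors: alloy F, alloy P, alloy Y.
Per-candidate index values:
  alloy P: M = 0.666×10⁻³
  alloy Y: M = 0.543×10⁻³
  alloy F: M = 0.384×10⁻³
Alloy P has the largest M.

alloy P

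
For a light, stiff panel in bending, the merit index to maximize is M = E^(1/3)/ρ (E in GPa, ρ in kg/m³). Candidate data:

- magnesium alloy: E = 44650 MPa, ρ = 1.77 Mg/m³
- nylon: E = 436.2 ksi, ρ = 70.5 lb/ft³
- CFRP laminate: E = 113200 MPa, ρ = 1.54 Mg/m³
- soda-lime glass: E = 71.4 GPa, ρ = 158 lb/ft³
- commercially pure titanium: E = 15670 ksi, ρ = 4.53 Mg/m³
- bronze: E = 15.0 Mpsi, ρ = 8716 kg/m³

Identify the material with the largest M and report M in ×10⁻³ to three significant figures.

CFRP laminate, M = 3.14×10⁻³

Putting every candidate on a common basis:
  magnesium alloy: E = 44.65 GPa, ρ = 1770 kg/m³
  nylon: E = 3.007 GPa, ρ = 1129 kg/m³
  CFRP laminate: E = 113.2 GPa, ρ = 1540 kg/m³
  soda-lime glass: E = 71.40 GPa, ρ = 2531 kg/m³
  commercially pure titanium: E = 108.0 GPa, ρ = 4530 kg/m³
  bronze: E = 103.4 GPa, ρ = 8716 kg/m³
  CFRP laminate: M = 3.14×10⁻³
  magnesium alloy: M = 2.00×10⁻³
  soda-lime glass: M = 1.64×10⁻³
  nylon: M = 1.28×10⁻³
  commercially pure titanium: M = 1.05×10⁻³
  bronze: M = 0.539×10⁻³
Highest index: CFRP laminate.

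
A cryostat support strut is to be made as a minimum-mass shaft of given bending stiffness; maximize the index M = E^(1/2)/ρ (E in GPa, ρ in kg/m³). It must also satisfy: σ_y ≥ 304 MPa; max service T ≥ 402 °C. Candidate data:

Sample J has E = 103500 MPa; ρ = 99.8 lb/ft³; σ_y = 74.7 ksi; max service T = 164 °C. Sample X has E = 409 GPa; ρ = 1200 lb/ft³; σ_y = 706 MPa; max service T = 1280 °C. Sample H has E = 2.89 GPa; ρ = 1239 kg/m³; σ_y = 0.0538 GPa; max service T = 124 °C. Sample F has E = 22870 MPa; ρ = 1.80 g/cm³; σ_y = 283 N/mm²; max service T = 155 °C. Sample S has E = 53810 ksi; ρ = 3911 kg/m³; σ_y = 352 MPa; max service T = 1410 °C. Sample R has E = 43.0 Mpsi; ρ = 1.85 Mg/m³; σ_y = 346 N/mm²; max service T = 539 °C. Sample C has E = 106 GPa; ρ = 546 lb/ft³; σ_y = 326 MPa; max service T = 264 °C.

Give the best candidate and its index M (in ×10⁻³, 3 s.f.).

sample R, M = 9.31×10⁻³

Screen on constraints: σ_y ≥ 304 MPa; max service T ≥ 402 °C. Survivors: sample X, sample S, sample R.
In SI units:
  sample X: E = 409.0 GPa, ρ = 19220 kg/m³
  sample S: E = 371.0 GPa, ρ = 3911 kg/m³
  sample R: E = 296.5 GPa, ρ = 1850 kg/m³
  sample R: M = 9.31×10⁻³
  sample S: M = 4.92×10⁻³
  sample X: M = 1.05×10⁻³
Sample R has the largest M.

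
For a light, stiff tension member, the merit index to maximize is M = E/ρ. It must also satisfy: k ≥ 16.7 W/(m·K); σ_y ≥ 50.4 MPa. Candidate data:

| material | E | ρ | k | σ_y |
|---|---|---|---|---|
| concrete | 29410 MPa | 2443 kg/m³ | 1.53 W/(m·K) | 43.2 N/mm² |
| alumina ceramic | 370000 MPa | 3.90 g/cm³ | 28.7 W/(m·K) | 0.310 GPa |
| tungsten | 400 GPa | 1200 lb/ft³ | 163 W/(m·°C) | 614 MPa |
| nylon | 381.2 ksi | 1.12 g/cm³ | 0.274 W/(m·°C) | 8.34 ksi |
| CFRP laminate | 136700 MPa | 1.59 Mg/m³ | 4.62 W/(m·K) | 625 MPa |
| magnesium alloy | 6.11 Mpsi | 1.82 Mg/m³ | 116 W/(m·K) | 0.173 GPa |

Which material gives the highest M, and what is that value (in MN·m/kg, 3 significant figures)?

alumina ceramic, M = 94.9 MN·m/kg

Screen on constraints: k ≥ 16.7 W/(m·K); σ_y ≥ 50.4 MPa. Survivors: alumina ceramic, tungsten, magnesium alloy.
After converting to SI:
  alumina ceramic: E = 370.0 GPa, ρ = 3900 kg/m³
  tungsten: E = 400.0 GPa, ρ = 19220 kg/m³
  magnesium alloy: E = 42.13 GPa, ρ = 1820 kg/m³
  alumina ceramic: M = 94.9 MN·m/kg
  magnesium alloy: M = 23.1 MN·m/kg
  tungsten: M = 20.8 MN·m/kg
Highest index: alumina ceramic.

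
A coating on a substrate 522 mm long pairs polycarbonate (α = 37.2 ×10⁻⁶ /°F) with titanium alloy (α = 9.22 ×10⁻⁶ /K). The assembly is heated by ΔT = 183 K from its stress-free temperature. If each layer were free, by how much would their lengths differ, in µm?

polycarbonate: α = 37.2×10⁻⁶/°F × 9/5 = 67.0×10⁻⁶/K.
Δα = |67.0 − 9.22|×10⁻⁶/K = 57.7×10⁻⁶/K.
ΔL_mismatch = Δα·L·ΔT = 57.7×10⁻⁶ × 522.0 mm × 183.0 K = 5520 µm.

5520 µm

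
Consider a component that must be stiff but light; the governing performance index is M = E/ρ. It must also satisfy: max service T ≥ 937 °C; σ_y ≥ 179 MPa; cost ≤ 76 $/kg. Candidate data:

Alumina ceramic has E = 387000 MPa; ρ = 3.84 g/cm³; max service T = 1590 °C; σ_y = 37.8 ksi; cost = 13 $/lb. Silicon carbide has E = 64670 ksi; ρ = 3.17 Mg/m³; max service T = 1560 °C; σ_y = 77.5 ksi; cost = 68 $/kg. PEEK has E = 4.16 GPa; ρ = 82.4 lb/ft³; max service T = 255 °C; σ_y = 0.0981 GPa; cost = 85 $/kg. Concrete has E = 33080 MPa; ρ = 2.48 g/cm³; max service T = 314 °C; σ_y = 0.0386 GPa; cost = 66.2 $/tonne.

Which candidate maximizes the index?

Screen on constraints: max service T ≥ 937 °C; σ_y ≥ 179 MPa; cost ≤ 76 $/kg. Survivors: alumina ceramic, silicon carbide.
Normalizing units and computing the index:
  alumina ceramic: E = 387.0 GPa, ρ = 3840 kg/m³
  silicon carbide: E = 445.9 GPa, ρ = 3170 kg/m³
  silicon carbide: M = 141 MN·m/kg
  alumina ceramic: M = 101 MN·m/kg
Highest index: silicon carbide.

silicon carbide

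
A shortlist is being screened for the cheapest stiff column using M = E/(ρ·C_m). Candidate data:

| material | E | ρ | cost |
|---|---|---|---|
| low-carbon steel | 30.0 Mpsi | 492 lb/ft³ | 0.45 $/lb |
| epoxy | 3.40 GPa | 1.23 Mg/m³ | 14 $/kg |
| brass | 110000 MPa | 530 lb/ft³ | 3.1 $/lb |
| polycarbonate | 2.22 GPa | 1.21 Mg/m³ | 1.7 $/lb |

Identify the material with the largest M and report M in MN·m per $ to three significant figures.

low-carbon steel, M = 26.5 MN·m per $

Convert each candidate to consistent units, then evaluate M:
  low-carbon steel: E = 206.8 GPa, ρ = 7881 kg/m³, cost = 0.9921 $/kg
  epoxy: E = 3.400 GPa, ρ = 1230 kg/m³, cost = 14.00 $/kg
  brass: E = 110.0 GPa, ρ = 8490 kg/m³, cost = 6.834 $/kg
  polycarbonate: E = 2.220 GPa, ρ = 1210 kg/m³, cost = 3.748 $/kg
  low-carbon steel: M = 26.5 MN·m per $
  brass: M = 1.90 MN·m per $
  polycarbonate: M = 0.490 MN·m per $
  epoxy: M = 0.197 MN·m per $
Highest index: low-carbon steel.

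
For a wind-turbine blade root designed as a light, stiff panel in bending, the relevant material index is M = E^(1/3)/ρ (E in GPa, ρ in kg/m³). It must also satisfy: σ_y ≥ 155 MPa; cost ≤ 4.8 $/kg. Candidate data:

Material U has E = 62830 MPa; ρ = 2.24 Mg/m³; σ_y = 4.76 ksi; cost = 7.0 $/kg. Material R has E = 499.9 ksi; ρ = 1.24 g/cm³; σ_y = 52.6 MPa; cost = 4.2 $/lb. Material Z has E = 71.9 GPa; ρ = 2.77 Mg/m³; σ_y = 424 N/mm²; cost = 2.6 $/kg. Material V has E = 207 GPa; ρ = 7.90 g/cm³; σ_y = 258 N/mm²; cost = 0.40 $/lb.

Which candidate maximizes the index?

Screen on constraints: σ_y ≥ 155 MPa; cost ≤ 4.8 $/kg. Survivors: material Z, material V.
In SI units:
  material Z: E = 71.90 GPa, ρ = 2770 kg/m³
  material V: E = 207.0 GPa, ρ = 7900 kg/m³
  material Z: M = 1.50×10⁻³
  material V: M = 0.749×10⁻³
Material Z has the largest M.

material Z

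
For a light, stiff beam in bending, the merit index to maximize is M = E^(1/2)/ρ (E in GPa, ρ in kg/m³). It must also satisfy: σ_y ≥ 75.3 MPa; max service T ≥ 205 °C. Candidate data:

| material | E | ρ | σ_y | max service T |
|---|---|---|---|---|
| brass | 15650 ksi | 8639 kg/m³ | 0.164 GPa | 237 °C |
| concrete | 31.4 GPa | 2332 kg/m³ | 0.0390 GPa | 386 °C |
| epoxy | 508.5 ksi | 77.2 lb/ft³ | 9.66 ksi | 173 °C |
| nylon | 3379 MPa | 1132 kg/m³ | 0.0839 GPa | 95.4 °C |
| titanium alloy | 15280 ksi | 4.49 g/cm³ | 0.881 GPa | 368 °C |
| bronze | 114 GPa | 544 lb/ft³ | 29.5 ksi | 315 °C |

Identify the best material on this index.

titanium alloy

Screen on constraints: σ_y ≥ 75.3 MPa; max service T ≥ 205 °C. Survivors: brass, titanium alloy, bronze.
After converting to SI:
  brass: E = 107.9 GPa, ρ = 8639 kg/m³
  titanium alloy: E = 105.4 GPa, ρ = 4490 kg/m³
  bronze: E = 114.0 GPa, ρ = 8714 kg/m³
  titanium alloy: M = 2.29×10⁻³
  bronze: M = 1.23×10⁻³
  brass: M = 1.20×10⁻³
The maximum is for titanium alloy.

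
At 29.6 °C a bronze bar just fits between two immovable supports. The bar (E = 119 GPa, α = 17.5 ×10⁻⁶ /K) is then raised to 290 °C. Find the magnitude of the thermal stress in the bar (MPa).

542 MPa

ΔT = 260.4 K. Constrained thermal stress σ = E·α·ΔT = 119.0×10³ MPa × 17.5×10⁻⁶ × 260.4 = 542 MPa (compressive).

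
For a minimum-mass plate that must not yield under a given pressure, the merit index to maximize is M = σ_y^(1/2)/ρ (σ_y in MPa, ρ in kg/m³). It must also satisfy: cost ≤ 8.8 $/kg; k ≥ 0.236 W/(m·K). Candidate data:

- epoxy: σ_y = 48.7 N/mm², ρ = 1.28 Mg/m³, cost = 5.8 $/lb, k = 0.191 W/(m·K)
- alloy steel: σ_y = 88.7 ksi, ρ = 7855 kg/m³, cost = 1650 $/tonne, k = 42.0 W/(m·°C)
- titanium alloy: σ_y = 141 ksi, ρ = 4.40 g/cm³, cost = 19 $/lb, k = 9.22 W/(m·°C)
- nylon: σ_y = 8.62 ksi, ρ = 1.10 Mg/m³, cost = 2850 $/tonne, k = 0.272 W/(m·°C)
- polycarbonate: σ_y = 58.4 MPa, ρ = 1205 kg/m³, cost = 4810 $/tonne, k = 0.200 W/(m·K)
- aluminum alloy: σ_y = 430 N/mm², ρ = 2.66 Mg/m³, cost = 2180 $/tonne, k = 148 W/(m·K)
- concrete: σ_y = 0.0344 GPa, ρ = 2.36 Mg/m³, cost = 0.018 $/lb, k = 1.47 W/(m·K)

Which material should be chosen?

aluminum alloy

Screen on constraints: cost ≤ 8.8 $/kg; k ≥ 0.236 W/(m·K). Survivors: alloy steel, nylon, aluminum alloy, concrete.
In SI units:
  alloy steel: σ_y = 611.6 MPa, ρ = 7855 kg/m³
  nylon: σ_y = 59.43 MPa, ρ = 1100 kg/m³
  aluminum alloy: σ_y = 430.0 MPa, ρ = 2660 kg/m³
  concrete: σ_y = 34.40 MPa, ρ = 2360 kg/m³
  aluminum alloy: M = 7.80×10⁻³
  nylon: M = 7.01×10⁻³
  alloy steel: M = 3.15×10⁻³
  concrete: M = 2.49×10⁻³
Aluminum alloy ranks first.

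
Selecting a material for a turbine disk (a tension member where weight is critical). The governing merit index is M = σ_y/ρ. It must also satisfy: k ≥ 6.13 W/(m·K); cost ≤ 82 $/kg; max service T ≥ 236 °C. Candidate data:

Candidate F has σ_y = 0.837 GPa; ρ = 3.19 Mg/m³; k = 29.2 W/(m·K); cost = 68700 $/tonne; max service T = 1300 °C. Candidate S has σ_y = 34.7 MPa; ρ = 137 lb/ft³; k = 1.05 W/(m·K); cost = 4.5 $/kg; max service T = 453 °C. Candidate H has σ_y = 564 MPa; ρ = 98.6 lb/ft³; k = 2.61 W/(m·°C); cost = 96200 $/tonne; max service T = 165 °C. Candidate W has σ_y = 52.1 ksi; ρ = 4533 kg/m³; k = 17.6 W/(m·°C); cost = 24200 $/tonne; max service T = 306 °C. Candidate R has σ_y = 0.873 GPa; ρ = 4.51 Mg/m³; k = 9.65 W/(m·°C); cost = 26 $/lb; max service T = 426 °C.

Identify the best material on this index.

Screen on constraints: k ≥ 6.13 W/(m·K); cost ≤ 82 $/kg; max service T ≥ 236 °C. Survivors: candidate F, candidate W, candidate R.
Putting every candidate on a common basis:
  candidate F: σ_y = 837.0 MPa, ρ = 3190 kg/m³
  candidate W: σ_y = 359.2 MPa, ρ = 4533 kg/m³
  candidate R: σ_y = 873.0 MPa, ρ = 4510 kg/m³
  candidate F: M = 262 kN·m/kg
  candidate R: M = 194 kN·m/kg
  candidate W: M = 79.2 kN·m/kg
Candidate F ranks first.

candidate F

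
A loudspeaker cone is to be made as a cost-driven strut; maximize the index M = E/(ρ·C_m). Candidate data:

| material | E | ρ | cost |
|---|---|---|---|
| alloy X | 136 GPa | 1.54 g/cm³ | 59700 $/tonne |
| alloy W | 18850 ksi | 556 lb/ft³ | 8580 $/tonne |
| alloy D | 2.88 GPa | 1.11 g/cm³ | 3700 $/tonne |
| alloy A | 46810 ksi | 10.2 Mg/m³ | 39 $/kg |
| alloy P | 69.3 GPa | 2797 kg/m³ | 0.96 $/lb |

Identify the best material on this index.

After converting to SI:
  alloy X: E = 136.0 GPa, ρ = 1540 kg/m³, cost = 59.70 $/kg
  alloy W: E = 130.0 GPa, ρ = 8906 kg/m³, cost = 8.580 $/kg
  alloy D: E = 2.880 GPa, ρ = 1110 kg/m³, cost = 3.700 $/kg
  alloy A: E = 322.7 GPa, ρ = 10200 kg/m³, cost = 39.00 $/kg
  alloy P: E = 69.30 GPa, ρ = 2797 kg/m³, cost = 2.116 $/kg
  alloy P: M = 11.7 MN·m per $
  alloy W: M = 1.70 MN·m per $
  alloy X: M = 1.48 MN·m per $
  alloy A: M = 0.811 MN·m per $
  alloy D: M = 0.701 MN·m per $
Alloy P has the largest M.

alloy P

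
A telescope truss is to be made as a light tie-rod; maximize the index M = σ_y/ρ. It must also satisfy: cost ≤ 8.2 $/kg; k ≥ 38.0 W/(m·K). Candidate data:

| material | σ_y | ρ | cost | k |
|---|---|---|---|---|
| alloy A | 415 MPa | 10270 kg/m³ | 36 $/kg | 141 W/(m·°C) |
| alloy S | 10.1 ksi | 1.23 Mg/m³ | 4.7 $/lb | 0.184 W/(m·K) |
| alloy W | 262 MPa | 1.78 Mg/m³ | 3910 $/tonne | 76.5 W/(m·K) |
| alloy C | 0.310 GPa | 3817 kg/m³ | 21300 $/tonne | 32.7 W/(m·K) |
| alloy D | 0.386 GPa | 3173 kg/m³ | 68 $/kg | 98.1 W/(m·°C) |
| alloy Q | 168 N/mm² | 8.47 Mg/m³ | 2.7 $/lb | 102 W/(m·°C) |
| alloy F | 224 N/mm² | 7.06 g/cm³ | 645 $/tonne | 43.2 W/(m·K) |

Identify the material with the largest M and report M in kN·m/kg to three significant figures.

Screen on constraints: cost ≤ 8.2 $/kg; k ≥ 38.0 W/(m·K). Survivors: alloy W, alloy Q, alloy F.
Putting every candidate on a common basis:
  alloy W: σ_y = 262.0 MPa, ρ = 1780 kg/m³
  alloy Q: σ_y = 168.0 MPa, ρ = 8470 kg/m³
  alloy F: σ_y = 224.0 MPa, ρ = 7060 kg/m³
  alloy W: M = 147 kN·m/kg
  alloy F: M = 31.7 kN·m/kg
  alloy Q: M = 19.8 kN·m/kg
Alloy W ranks first.

alloy W, M = 147 kN·m/kg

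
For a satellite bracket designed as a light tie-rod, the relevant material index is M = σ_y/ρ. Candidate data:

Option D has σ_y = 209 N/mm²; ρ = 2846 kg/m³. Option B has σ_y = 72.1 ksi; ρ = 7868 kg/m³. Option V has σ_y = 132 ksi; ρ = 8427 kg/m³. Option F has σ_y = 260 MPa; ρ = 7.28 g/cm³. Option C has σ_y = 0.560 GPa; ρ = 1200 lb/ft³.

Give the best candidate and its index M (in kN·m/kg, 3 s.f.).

Normalizing units and computing the index:
  option D: σ_y = 209.0 MPa, ρ = 2846 kg/m³
  option B: σ_y = 497.1 MPa, ρ = 7868 kg/m³
  option V: σ_y = 910.1 MPa, ρ = 8427 kg/m³
  option F: σ_y = 260.0 MPa, ρ = 7280 kg/m³
  option C: σ_y = 560.0 MPa, ρ = 19220 kg/m³
  option V: M = 108 kN·m/kg
  option D: M = 73.4 kN·m/kg
  option B: M = 63.2 kN·m/kg
  option F: M = 35.7 kN·m/kg
  option C: M = 29.1 kN·m/kg
Highest index: option V.

option V, M = 108 kN·m/kg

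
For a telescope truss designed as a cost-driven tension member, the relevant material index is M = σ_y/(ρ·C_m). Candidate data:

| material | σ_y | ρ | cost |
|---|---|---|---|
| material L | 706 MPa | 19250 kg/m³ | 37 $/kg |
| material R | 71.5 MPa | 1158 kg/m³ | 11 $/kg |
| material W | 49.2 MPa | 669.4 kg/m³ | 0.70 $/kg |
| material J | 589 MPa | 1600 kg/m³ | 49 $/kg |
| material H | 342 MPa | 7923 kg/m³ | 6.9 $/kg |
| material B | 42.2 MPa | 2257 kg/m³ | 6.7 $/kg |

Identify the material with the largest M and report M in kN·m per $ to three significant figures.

material W, M = 105 kN·m per $

Computing M directly (units already consistent):
  material W: M = 105 kN·m per $
  material J: M = 7.51 kN·m per $
  material H: M = 6.26 kN·m per $
  material R: M = 5.61 kN·m per $
  material B: M = 2.79 kN·m per $
  material L: M = 0.991 kN·m per $
Material W has the largest M.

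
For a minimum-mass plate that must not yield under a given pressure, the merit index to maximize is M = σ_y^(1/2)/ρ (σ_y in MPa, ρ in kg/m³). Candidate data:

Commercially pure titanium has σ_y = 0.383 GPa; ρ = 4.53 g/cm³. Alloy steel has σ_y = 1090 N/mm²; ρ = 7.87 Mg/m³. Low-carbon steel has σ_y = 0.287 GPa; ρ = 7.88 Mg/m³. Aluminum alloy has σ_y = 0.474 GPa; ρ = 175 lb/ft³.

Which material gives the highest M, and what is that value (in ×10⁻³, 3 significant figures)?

aluminum alloy, M = 7.77×10⁻³

After converting to SI:
  commercially pure titanium: σ_y = 383.0 MPa, ρ = 4530 kg/m³
  alloy steel: σ_y = 1090 MPa, ρ = 7870 kg/m³
  low-carbon steel: σ_y = 287.0 MPa, ρ = 7880 kg/m³
  aluminum alloy: σ_y = 474.0 MPa, ρ = 2803 kg/m³
  aluminum alloy: M = 7.77×10⁻³
  commercially pure titanium: M = 4.32×10⁻³
  alloy steel: M = 4.20×10⁻³
  low-carbon steel: M = 2.15×10⁻³
Aluminum alloy has the largest M.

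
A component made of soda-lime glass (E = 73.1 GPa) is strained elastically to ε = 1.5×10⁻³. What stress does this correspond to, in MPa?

110 MPa

σ = E·ε = 73100 MPa × 1.5×10⁻³ = 110 MPa.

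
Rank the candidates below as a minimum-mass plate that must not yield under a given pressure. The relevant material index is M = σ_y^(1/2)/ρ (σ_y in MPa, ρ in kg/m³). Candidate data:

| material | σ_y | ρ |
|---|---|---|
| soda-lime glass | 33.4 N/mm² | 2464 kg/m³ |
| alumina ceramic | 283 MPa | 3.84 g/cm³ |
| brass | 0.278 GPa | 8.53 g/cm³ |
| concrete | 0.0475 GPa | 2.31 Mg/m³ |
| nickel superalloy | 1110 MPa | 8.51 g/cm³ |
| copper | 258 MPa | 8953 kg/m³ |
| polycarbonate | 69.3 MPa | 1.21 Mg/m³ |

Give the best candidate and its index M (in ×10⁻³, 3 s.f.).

polycarbonate, M = 6.88×10⁻³

Convert each candidate to consistent units, then evaluate M:
  soda-lime glass: σ_y = 33.40 MPa, ρ = 2464 kg/m³
  alumina ceramic: σ_y = 283.0 MPa, ρ = 3840 kg/m³
  brass: σ_y = 278.0 MPa, ρ = 8530 kg/m³
  concrete: σ_y = 47.50 MPa, ρ = 2310 kg/m³
  nickel superalloy: σ_y = 1110 MPa, ρ = 8510 kg/m³
  copper: σ_y = 258.0 MPa, ρ = 8953 kg/m³
  polycarbonate: σ_y = 69.30 MPa, ρ = 1210 kg/m³
  polycarbonate: M = 6.88×10⁻³
  alumina ceramic: M = 4.38×10⁻³
  nickel superalloy: M = 3.92×10⁻³
  concrete: M = 2.98×10⁻³
  soda-lime glass: M = 2.35×10⁻³
  brass: M = 1.95×10⁻³
  copper: M = 1.79×10⁻³
Highest index: polycarbonate.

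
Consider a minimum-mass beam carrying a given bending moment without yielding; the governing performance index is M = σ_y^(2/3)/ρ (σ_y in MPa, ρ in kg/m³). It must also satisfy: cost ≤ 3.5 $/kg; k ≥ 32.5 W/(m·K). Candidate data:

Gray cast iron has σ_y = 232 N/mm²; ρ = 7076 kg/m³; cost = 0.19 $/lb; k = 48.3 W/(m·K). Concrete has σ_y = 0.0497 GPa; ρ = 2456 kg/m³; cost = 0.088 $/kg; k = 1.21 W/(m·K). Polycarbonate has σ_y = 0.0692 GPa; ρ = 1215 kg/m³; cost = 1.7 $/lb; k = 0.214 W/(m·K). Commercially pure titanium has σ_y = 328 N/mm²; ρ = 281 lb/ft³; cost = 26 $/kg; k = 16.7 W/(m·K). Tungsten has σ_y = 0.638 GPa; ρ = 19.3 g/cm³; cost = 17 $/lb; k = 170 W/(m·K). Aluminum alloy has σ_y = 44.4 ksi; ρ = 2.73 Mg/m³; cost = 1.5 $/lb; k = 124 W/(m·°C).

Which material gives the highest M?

aluminum alloy

Screen on constraints: cost ≤ 3.5 $/kg; k ≥ 32.5 W/(m·K). Survivors: gray cast iron, aluminum alloy.
Convert each candidate to consistent units, then evaluate M:
  gray cast iron: σ_y = 232.0 MPa, ρ = 7076 kg/m³
  aluminum alloy: σ_y = 306.1 MPa, ρ = 2730 kg/m³
  aluminum alloy: M = 16.6×10⁻³
  gray cast iron: M = 5.34×10⁻³
The maximum is for aluminum alloy.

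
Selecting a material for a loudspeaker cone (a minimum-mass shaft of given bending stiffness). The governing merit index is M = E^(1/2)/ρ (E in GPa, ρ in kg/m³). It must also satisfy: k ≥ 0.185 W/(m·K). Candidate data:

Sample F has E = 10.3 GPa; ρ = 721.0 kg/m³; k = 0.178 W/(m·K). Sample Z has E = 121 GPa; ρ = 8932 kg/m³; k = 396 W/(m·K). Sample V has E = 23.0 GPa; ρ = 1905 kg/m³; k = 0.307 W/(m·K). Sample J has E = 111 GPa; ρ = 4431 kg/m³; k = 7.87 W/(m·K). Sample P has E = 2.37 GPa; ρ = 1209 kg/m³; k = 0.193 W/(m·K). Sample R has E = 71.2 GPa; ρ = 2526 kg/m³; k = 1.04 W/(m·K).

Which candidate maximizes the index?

Screen on constraints: k ≥ 0.185 W/(m·K). Survivors: sample Z, sample V, sample J, sample P, sample R.
Computing M directly (units already consistent):
  sample R: M = 3.34×10⁻³
  sample V: M = 2.52×10⁻³
  sample J: M = 2.38×10⁻³
  sample P: M = 1.27×10⁻³
  sample Z: M = 1.23×10⁻³
Highest index: sample R.

sample R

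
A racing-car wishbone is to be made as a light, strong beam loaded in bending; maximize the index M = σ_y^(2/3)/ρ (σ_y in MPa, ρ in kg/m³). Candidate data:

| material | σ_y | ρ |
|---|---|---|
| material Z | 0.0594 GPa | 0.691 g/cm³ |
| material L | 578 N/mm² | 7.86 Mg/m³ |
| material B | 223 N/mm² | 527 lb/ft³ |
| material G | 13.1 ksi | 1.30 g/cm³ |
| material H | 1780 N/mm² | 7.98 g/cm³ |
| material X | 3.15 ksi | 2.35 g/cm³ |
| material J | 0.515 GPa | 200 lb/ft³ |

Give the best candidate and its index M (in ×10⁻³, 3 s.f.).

material Z, M = 22.0×10⁻³

Putting every candidate on a common basis:
  material Z: σ_y = 59.40 MPa, ρ = 691.0 kg/m³
  material L: σ_y = 578.0 MPa, ρ = 7860 kg/m³
  material B: σ_y = 223.0 MPa, ρ = 8442 kg/m³
  material G: σ_y = 90.32 MPa, ρ = 1300 kg/m³
  material H: σ_y = 1780 MPa, ρ = 7980 kg/m³
  material X: σ_y = 21.72 MPa, ρ = 2350 kg/m³
  material J: σ_y = 515.0 MPa, ρ = 3204 kg/m³
  material Z: M = 22.0×10⁻³
  material J: M = 20.1×10⁻³
  material H: M = 18.4×10⁻³
  material G: M = 15.5×10⁻³
  material L: M = 8.83×10⁻³
  material B: M = 4.36×10⁻³
  material X: M = 3.31×10⁻³
Highest index: material Z.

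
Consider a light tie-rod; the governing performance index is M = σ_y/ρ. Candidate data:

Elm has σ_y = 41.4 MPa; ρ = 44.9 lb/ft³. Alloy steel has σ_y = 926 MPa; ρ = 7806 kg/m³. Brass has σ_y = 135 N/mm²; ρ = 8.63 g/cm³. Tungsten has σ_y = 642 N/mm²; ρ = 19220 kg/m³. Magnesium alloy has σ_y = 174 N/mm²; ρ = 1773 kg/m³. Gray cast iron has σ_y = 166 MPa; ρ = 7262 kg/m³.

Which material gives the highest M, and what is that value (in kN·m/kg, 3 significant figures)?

alloy steel, M = 119 kN·m/kg

After converting to SI:
  elm: σ_y = 41.40 MPa, ρ = 719.2 kg/m³
  alloy steel: σ_y = 926.0 MPa, ρ = 7806 kg/m³
  brass: σ_y = 135.0 MPa, ρ = 8630 kg/m³
  tungsten: σ_y = 642.0 MPa, ρ = 19220 kg/m³
  magnesium alloy: σ_y = 174.0 MPa, ρ = 1773 kg/m³
  gray cast iron: σ_y = 166.0 MPa, ρ = 7262 kg/m³
  alloy steel: M = 119 kN·m/kg
  magnesium alloy: M = 98.1 kN·m/kg
  elm: M = 57.6 kN·m/kg
  tungsten: M = 33.4 kN·m/kg
  gray cast iron: M = 22.9 kN·m/kg
  brass: M = 15.6 kN·m/kg
Highest index: alloy steel.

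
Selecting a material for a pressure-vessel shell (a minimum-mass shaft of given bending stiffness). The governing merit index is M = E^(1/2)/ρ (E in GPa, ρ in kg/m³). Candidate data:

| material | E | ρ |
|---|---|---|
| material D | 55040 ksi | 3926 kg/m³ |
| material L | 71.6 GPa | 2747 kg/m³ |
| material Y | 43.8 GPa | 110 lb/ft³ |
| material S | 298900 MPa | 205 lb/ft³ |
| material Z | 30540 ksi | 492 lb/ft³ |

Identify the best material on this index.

Normalizing units and computing the index:
  material D: E = 379.5 GPa, ρ = 3926 kg/m³
  material L: E = 71.60 GPa, ρ = 2747 kg/m³
  material Y: E = 43.80 GPa, ρ = 1762 kg/m³
  material S: E = 298.9 GPa, ρ = 3284 kg/m³
  material Z: E = 210.6 GPa, ρ = 7881 kg/m³
  material S: M = 5.26×10⁻³
  material D: M = 4.96×10⁻³
  material Y: M = 3.76×10⁻³
  material L: M = 3.08×10⁻³
  material Z: M = 1.84×10⁻³
Material S ranks first.

material S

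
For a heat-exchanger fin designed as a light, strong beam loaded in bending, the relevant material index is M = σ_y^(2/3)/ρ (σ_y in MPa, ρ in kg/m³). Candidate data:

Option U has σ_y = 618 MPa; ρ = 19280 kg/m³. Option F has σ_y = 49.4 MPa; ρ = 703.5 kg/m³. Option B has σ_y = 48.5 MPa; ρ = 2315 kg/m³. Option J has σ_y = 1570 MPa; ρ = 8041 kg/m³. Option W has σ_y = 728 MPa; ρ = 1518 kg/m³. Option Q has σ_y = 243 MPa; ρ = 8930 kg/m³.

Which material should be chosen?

Per-candidate index values:
  option W: M = 53.3×10⁻³
  option F: M = 19.1×10⁻³
  option J: M = 16.8×10⁻³
  option B: M = 5.74×10⁻³
  option Q: M = 4.36×10⁻³
  option U: M = 3.76×10⁻³
Option W ranks first.

option W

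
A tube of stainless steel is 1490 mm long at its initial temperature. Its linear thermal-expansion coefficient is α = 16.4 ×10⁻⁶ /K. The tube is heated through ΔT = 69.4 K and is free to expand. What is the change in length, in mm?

ΔL = α·L₀·ΔT = 16.4×10⁻⁶ × 1490 mm × 69.40 K = 1.70 mm.

1.70 mm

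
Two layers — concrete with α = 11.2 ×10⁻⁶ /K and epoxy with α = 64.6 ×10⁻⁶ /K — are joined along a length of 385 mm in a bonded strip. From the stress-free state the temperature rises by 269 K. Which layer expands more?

α(concrete) = 11.2×10⁻⁶/K vs α(epoxy) = 64.6×10⁻⁶/K.
Higher α expands more for the same ΔT: epoxy.

epoxy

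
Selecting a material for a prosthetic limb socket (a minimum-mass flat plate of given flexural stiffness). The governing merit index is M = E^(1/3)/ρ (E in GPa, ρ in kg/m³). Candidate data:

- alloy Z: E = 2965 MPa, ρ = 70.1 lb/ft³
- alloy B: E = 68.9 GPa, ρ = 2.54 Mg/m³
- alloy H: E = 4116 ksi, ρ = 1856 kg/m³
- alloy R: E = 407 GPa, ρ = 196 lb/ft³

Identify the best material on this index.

alloy R

After converting to SI:
  alloy Z: E = 2.965 GPa, ρ = 1123 kg/m³
  alloy B: E = 68.90 GPa, ρ = 2540 kg/m³
  alloy H: E = 28.38 GPa, ρ = 1856 kg/m³
  alloy R: E = 407.0 GPa, ρ = 3140 kg/m³
  alloy R: M = 2.36×10⁻³
  alloy H: M = 1.64×10⁻³
  alloy B: M = 1.61×10⁻³
  alloy Z: M = 1.28×10⁻³
Alloy R ranks first.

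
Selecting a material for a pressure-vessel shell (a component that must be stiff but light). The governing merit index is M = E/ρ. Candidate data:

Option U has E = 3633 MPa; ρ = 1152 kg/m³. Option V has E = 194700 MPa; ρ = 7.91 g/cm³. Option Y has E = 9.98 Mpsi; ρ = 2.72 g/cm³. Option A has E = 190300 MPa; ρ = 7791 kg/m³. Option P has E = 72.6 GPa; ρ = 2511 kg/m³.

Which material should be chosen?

option P

Convert each candidate to consistent units, then evaluate M:
  option U: E = 3.633 GPa, ρ = 1152 kg/m³
  option V: E = 194.7 GPa, ρ = 7910 kg/m³
  option Y: E = 68.81 GPa, ρ = 2720 kg/m³
  option A: E = 190.3 GPa, ρ = 7791 kg/m³
  option P: E = 72.60 GPa, ρ = 2511 kg/m³
  option P: M = 28.9 MN·m/kg
  option Y: M = 25.3 MN·m/kg
  option V: M = 24.6 MN·m/kg
  option A: M = 24.4 MN·m/kg
  option U: M = 3.15 MN·m/kg
The maximum is for option P.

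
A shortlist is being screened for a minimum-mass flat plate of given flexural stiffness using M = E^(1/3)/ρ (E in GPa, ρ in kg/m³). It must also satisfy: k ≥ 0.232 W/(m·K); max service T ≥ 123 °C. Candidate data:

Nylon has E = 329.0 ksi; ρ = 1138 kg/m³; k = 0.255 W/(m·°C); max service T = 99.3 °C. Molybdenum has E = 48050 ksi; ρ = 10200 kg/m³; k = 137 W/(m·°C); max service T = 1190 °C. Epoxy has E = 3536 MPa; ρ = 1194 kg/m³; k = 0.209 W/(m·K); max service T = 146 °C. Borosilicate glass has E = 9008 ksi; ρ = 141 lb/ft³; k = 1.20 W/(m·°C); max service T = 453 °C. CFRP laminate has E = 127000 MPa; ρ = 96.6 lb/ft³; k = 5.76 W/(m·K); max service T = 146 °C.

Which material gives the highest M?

CFRP laminate

Screen on constraints: k ≥ 0.232 W/(m·K); max service T ≥ 123 °C. Survivors: molybdenum, borosilicate glass, CFRP laminate.
In SI units:
  molybdenum: E = 331.3 GPa, ρ = 10200 kg/m³
  borosilicate glass: E = 62.11 GPa, ρ = 2259 kg/m³
  CFRP laminate: E = 127.0 GPa, ρ = 1547 kg/m³
  CFRP laminate: M = 3.25×10⁻³
  borosilicate glass: M = 1.75×10⁻³
  molybdenum: M = 0.678×10⁻³
The maximum is for CFRP laminate.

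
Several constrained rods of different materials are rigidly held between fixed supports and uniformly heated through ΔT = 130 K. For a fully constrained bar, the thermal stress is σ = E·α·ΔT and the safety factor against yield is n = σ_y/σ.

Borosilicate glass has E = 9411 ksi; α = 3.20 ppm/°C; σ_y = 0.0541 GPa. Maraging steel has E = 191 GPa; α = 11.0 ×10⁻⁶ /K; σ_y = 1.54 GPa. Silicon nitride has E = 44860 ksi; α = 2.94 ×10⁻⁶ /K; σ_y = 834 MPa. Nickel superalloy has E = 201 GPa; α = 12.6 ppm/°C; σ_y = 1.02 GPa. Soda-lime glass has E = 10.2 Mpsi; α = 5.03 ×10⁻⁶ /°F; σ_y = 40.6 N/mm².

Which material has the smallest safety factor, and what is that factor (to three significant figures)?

soda-lime glass, n = 0.490

Converting E to GPa, α to ×10⁻⁶/K, σ_y to MPa, then σ and n for each:
  borosilicate glass: E = 64.89, α = 3.20, σ_y = 54.10 → σ = 27.0 MPa, n = 2.00
  maraging steel: E = 191.0, α = 11.0, σ_y = 1540 → σ = 273 MPa, n = 5.64
  silicon nitride: E = 309.3, α = 2.94, σ_y = 834.0 → σ = 118 MPa, n = 7.05
  nickel superalloy: E = 201.0, α = 12.6, σ_y = 1020 → σ = 329 MPa, n = 3.10
  soda-lime glass: E = 70.33, α = 9.05, σ_y = 40.60 → σ = 82.8 MPa, n = 0.490
The minimum is soda-lime glass at n = 0.490.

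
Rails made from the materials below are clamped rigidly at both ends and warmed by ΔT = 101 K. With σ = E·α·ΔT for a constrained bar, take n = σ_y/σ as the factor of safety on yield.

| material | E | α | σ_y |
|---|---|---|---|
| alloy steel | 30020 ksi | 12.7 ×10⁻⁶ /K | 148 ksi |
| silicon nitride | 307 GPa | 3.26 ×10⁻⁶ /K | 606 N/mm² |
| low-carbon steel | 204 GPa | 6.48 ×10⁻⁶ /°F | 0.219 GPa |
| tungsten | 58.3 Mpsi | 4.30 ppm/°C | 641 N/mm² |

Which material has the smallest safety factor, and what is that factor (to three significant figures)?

Per material, after unit conversion:
  alloy steel: E = 207.0, α = 12.7, σ_y = 1020 → σ = 265 MPa, n = 3.84
  silicon nitride: E = 307.0, α = 3.26, σ_y = 606.0 → σ = 101 MPa, n = 6.00
  low-carbon steel: E = 204.0, α = 11.7, σ_y = 219.0 → σ = 240 MPa, n = 0.911
  tungsten: E = 402.0, α = 4.30, σ_y = 641.0 → σ = 175 MPa, n = 3.67
Smallest n: low-carbon steel with n = 0.911.

low-carbon steel, n = 0.911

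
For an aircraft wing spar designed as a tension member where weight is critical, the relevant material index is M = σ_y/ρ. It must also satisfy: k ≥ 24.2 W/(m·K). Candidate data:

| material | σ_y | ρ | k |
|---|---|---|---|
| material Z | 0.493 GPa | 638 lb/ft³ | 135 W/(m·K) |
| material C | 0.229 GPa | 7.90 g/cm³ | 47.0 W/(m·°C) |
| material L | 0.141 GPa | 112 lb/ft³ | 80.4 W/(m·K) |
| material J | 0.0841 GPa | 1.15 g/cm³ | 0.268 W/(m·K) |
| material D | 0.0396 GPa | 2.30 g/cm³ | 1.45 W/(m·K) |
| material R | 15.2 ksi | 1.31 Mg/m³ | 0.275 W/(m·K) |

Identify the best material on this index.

Screen on constraints: k ≥ 24.2 W/(m·K). Survivors: material Z, material C, material L.
In SI units:
  material Z: σ_y = 493.0 MPa, ρ = 10220 kg/m³
  material C: σ_y = 229.0 MPa, ρ = 7900 kg/m³
  material L: σ_y = 141.0 MPa, ρ = 1794 kg/m³
  material L: M = 78.6 kN·m/kg
  material Z: M = 48.2 kN·m/kg
  material C: M = 29.0 kN·m/kg
Material L has the largest M.

material L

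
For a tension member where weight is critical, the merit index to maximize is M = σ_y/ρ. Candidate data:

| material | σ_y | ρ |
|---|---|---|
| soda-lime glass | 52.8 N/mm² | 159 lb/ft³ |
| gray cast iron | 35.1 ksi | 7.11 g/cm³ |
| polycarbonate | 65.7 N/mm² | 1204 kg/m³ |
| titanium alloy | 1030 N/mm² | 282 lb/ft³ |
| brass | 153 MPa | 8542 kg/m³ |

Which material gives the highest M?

titanium alloy

In SI units:
  soda-lime glass: σ_y = 52.80 MPa, ρ = 2547 kg/m³
  gray cast iron: σ_y = 242.0 MPa, ρ = 7110 kg/m³
  polycarbonate: σ_y = 65.70 MPa, ρ = 1204 kg/m³
  titanium alloy: σ_y = 1030 MPa, ρ = 4517 kg/m³
  brass: σ_y = 153.0 MPa, ρ = 8542 kg/m³
  titanium alloy: M = 228 kN·m/kg
  polycarbonate: M = 54.6 kN·m/kg
  gray cast iron: M = 34.0 kN·m/kg
  soda-lime glass: M = 20.7 kN·m/kg
  brass: M = 17.9 kN·m/kg
Titanium alloy ranks first.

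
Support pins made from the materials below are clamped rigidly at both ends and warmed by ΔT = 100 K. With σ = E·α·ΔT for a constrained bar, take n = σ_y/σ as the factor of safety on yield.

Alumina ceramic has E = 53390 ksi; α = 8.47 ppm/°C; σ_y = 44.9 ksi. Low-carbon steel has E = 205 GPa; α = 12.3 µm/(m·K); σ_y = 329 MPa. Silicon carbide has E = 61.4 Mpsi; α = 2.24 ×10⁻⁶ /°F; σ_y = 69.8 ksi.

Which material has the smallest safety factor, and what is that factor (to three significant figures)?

Converting E to GPa, α to ×10⁻⁶/K, σ_y to MPa, then σ and n for each:
  alumina ceramic: E = 368.1, α = 8.47, σ_y = 309.6 → σ = 312 MPa, n = 0.993
  low-carbon steel: E = 205.0, α = 12.3, σ_y = 329.0 → σ = 252 MPa, n = 1.30
  silicon carbide: E = 423.3, α = 4.03, σ_y = 481.3 → σ = 171 MPa, n = 2.82
Alumina ceramic has the lowest safety factor, n = 0.993.

alumina ceramic, n = 0.993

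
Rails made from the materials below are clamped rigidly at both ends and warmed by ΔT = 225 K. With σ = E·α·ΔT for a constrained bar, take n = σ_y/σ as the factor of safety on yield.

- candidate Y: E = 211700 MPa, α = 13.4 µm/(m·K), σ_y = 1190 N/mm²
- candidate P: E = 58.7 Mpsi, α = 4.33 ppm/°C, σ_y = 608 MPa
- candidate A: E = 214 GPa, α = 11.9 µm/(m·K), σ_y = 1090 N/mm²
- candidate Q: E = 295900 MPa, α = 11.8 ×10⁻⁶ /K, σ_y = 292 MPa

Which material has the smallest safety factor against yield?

Converting E to GPa, α to ×10⁻⁶/K, σ_y to MPa, then σ and n for each:
  candidate Y: E = 211.7, α = 13.4, σ_y = 1190 → σ = 638 MPa, n = 1.86
  candidate P: E = 404.7, α = 4.33, σ_y = 608.0 → σ = 394 MPa, n = 1.54
  candidate A: E = 214.0, α = 11.9, σ_y = 1090 → σ = 573 MPa, n = 1.90
  candidate Q: E = 295.9, α = 11.8, σ_y = 292.0 → σ = 786 MPa, n = 0.372
The minimum is candidate Q at n = 0.372.

candidate Q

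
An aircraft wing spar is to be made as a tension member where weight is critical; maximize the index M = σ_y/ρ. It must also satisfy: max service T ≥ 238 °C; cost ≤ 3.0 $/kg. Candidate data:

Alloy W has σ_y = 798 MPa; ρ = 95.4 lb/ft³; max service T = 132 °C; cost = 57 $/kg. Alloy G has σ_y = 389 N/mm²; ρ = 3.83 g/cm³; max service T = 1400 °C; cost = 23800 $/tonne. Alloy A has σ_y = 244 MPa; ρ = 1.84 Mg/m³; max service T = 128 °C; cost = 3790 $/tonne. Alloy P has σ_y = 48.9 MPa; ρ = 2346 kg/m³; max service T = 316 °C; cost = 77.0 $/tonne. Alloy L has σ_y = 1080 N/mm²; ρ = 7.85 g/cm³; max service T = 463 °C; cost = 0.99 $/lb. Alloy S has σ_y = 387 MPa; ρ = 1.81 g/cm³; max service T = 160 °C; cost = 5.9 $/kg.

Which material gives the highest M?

Screen on constraints: max service T ≥ 238 °C; cost ≤ 3.0 $/kg. Survivors: alloy P, alloy L.
In SI units:
  alloy P: σ_y = 48.90 MPa, ρ = 2346 kg/m³
  alloy L: σ_y = 1080 MPa, ρ = 7850 kg/m³
  alloy L: M = 138 kN·m/kg
  alloy P: M = 20.8 kN·m/kg
The maximum is for alloy L.

alloy L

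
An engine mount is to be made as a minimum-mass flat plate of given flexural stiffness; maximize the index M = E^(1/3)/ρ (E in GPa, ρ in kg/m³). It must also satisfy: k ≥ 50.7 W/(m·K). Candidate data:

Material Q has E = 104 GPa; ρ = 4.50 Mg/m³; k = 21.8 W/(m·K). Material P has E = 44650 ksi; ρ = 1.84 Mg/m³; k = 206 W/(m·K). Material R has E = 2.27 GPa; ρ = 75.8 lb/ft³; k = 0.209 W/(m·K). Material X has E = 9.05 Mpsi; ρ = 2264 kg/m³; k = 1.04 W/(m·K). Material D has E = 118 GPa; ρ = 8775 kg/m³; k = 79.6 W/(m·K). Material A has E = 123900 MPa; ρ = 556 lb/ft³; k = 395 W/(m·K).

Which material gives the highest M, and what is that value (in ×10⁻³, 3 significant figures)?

material P, M = 3.67×10⁻³

Screen on constraints: k ≥ 50.7 W/(m·K). Survivors: material P, material D, material A.
Convert each candidate to consistent units, then evaluate M:
  material P: E = 307.9 GPa, ρ = 1840 kg/m³
  material D: E = 118.0 GPa, ρ = 8775 kg/m³
  material A: E = 123.9 GPa, ρ = 8906 kg/m³
  material P: M = 3.67×10⁻³
  material A: M = 0.560×10⁻³
  material D: M = 0.559×10⁻³
Material P ranks first.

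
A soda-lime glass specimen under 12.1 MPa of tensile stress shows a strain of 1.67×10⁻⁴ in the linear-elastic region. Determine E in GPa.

72.5 GPa

E = σ/ε = 12.1 MPa / 1.67×10⁻⁴ = 72460 MPa = 72.5 GPa.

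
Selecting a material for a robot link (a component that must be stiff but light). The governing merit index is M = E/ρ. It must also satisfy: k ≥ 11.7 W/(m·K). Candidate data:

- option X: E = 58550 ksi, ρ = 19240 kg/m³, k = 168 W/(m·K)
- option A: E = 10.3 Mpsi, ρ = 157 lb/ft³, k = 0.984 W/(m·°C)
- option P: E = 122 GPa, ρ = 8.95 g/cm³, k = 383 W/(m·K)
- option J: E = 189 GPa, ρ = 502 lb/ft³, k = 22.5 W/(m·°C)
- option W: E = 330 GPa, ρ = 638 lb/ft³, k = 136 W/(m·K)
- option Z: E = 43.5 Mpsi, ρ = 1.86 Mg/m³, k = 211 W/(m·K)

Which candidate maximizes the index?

option Z

Screen on constraints: k ≥ 11.7 W/(m·K). Survivors: option X, option P, option J, option W, option Z.
Normalizing units and computing the index:
  option X: E = 403.7 GPa, ρ = 19240 kg/m³
  option P: E = 122.0 GPa, ρ = 8950 kg/m³
  option J: E = 189.0 GPa, ρ = 8041 kg/m³
  option W: E = 330.0 GPa, ρ = 10220 kg/m³
  option Z: E = 299.9 GPa, ρ = 1860 kg/m³
  option Z: M = 161 MN·m/kg
  option W: M = 32.3 MN·m/kg
  option J: M = 23.5 MN·m/kg
  option X: M = 21.0 MN·m/kg
  option P: M = 13.6 MN·m/kg
The maximum is for option Z.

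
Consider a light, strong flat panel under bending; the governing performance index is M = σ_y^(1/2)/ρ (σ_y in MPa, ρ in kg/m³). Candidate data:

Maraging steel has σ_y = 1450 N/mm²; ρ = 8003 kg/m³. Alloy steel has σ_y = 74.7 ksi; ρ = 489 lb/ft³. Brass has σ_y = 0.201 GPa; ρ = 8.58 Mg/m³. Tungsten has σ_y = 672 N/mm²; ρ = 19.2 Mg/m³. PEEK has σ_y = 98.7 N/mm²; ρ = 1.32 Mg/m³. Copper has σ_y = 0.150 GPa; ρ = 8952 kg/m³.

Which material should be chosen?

In SI units:
  maraging steel: σ_y = 1450 MPa, ρ = 8003 kg/m³
  alloy steel: σ_y = 515.0 MPa, ρ = 7833 kg/m³
  brass: σ_y = 201.0 MPa, ρ = 8580 kg/m³
  tungsten: σ_y = 672.0 MPa, ρ = 19200 kg/m³
  PEEK: σ_y = 98.70 MPa, ρ = 1320 kg/m³
  copper: σ_y = 150.0 MPa, ρ = 8952 kg/m³
  PEEK: M = 7.53×10⁻³
  maraging steel: M = 4.76×10⁻³
  alloy steel: M = 2.90×10⁻³
  brass: M = 1.65×10⁻³
  copper: M = 1.37×10⁻³
  tungsten: M = 1.35×10⁻³
PEEK has the largest M.

PEEK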